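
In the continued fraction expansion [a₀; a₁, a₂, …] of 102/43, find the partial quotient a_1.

102 = 2·43 + 16, so a_0 = 2
43 = 2·16 + 11, so a_1 = 2

2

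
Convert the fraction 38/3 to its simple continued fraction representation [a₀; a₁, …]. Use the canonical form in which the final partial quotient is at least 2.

⌊38/3⌋ = 12, remainder 2
⌊3/2⌋ = 1, remainder 1
⌊2/1⌋ = 2, remainder 0

[12; 1, 2]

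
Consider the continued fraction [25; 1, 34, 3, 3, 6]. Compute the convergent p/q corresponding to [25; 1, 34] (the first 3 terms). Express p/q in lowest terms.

Build up convergents one term at a time:
a_0 = 25: 25/1
a_1 = 1: 26/1
a_2 = 34: 909/35

909/35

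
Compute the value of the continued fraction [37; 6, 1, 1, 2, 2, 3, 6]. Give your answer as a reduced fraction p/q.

a_0 = 37: 37/1
a_1 = 6: 223/6
a_2 = 1: 260/7
a_3 = 1: 483/13
a_4 = 2: 1226/33
a_5 = 2: 2935/79
a_6 = 3: 10031/270
a_7 = 6: 63121/1699

63121/1699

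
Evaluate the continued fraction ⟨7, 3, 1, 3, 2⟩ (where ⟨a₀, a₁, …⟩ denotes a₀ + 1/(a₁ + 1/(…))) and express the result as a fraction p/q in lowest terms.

Build up convergents one term at a time:
a_0 = 7: 7/1
a_1 = 3: 22/3
a_2 = 1: 29/4
a_3 = 3: 109/15
a_4 = 2: 247/34

247/34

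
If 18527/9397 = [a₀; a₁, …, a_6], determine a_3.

18527 = 1·9397 + 9130, so a_0 = 1
9397 = 1·9130 + 267, so a_1 = 1
9130 = 34·267 + 52, so a_2 = 34
267 = 5·52 + 7, so a_3 = 5

5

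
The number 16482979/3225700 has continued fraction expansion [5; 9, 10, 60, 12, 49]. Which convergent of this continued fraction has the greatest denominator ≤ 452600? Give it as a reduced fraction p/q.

335817/65719

a_0 = 5: 5/1  (≤ bound)
a_1 = 9: 46/9  (≤ bound)
a_2 = 10: 465/91  (≤ bound)
a_3 = 60: 27946/5469  (≤ bound)
a_4 = 12: 335817/65719  (≤ bound)
a_5 = 49: 16482979/3225700  (> 452600, stop)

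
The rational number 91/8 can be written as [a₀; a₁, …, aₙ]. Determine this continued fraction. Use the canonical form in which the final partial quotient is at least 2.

[11; 2, 1, 2]

Repeatedly divide and take the remainder:
91 = 11·8 + 3, so a_0 = 11
8 = 2·3 + 2, so a_1 = 2
3 = 1·2 + 1, so a_2 = 1
2 = 2·1 + 0, so a_3 = 2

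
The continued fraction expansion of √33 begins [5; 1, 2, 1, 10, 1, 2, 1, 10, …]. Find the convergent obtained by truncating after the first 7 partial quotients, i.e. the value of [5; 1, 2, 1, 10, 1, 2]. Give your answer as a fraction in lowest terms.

787/137

a_0 = 5: 5/1
a_1 = 1: 6/1
a_2 = 2: 17/3
a_3 = 1: 23/4
a_4 = 10: 247/43
a_5 = 1: 270/47
a_6 = 2: 787/137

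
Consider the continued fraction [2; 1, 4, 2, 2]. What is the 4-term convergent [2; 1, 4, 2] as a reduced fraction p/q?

a_0 = 2: 2/1
a_1 = 1: 3/1
a_2 = 4: 14/5
a_3 = 2: 31/11

31/11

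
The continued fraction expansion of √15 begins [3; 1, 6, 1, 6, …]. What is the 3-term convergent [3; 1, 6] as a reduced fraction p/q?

Start with 6.
1 + 1/(6/1) = 1 + 1/6 = 7/6
3 + 1/(7/6) = 3 + 6/7 = 27/7

27/7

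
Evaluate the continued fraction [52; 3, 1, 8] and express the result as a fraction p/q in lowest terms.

1829/35

a_0 = 52: 52/1
a_1 = 3: 157/3
a_2 = 1: 209/4
a_3 = 8: 1829/35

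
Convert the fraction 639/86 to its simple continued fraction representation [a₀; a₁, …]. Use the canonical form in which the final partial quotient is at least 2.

639 = 7·86 + 37, so a_0 = 7
86 = 2·37 + 12, so a_1 = 2
37 = 3·12 + 1, so a_2 = 3
12 = 12·1 + 0, so a_3 = 12

[7; 2, 3, 12]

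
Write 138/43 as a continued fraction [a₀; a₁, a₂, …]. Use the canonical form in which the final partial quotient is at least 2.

[3; 4, 1, 3, 2]

138 = 3·43 + 9, so a_0 = 3
43 = 4·9 + 7, so a_1 = 4
9 = 1·7 + 2, so a_2 = 1
7 = 3·2 + 1, so a_3 = 3
2 = 2·1 + 0, so a_4 = 2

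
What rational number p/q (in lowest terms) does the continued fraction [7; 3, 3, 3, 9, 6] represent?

13693/1875

Start with 6.
9 + 1/(6/1) = 9 + 1/6 = 55/6
3 + 1/(55/6) = 3 + 6/55 = 171/55
3 + 1/(171/55) = 3 + 55/171 = 568/171
3 + 1/(568/171) = 3 + 171/568 = 1875/568
7 + 1/(1875/568) = 7 + 568/1875 = 13693/1875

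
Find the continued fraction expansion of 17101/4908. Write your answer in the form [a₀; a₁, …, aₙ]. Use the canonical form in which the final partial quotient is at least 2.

17101 = 3·4908 + 2377, so a_0 = 3
4908 = 2·2377 + 154, so a_1 = 2
2377 = 15·154 + 67, so a_2 = 15
154 = 2·67 + 20, so a_3 = 2
67 = 3·20 + 7, so a_4 = 3
20 = 2·7 + 6, so a_5 = 2
7 = 1·6 + 1, so a_6 = 1
6 = 6·1 + 0, so a_7 = 6

[3; 2, 15, 2, 3, 2, 1, 6]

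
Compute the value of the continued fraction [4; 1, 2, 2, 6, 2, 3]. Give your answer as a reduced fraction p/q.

Start with 3.
2 + 1/(3/1) = 2 + 1/3 = 7/3
6 + 1/(7/3) = 6 + 3/7 = 45/7
2 + 1/(45/7) = 2 + 7/45 = 97/45
2 + 1/(97/45) = 2 + 45/97 = 239/97
1 + 1/(239/97) = 1 + 97/239 = 336/239
4 + 1/(336/239) = 4 + 239/336 = 1583/336

1583/336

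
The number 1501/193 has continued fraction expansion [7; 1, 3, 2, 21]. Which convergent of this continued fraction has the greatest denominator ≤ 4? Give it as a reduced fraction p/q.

a_0 = 7: 7/1  (≤ bound)
a_1 = 1: 8/1  (≤ bound)
a_2 = 3: 31/4  (≤ bound)
a_3 = 2: 70/9  (> 4, stop)

31/4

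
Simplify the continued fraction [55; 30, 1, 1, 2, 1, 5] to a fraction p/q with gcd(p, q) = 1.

a_0 = 55: 55/1
a_1 = 30: 1651/30
a_2 = 1: 1706/31
a_3 = 1: 3357/61
a_4 = 2: 8420/153
a_5 = 1: 11777/214
a_6 = 5: 67305/1223

67305/1223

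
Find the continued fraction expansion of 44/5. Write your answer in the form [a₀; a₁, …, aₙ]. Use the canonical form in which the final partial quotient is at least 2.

Repeatedly divide and take the remainder:
44 = 8·5 + 4, so a_0 = 8
5 = 1·4 + 1, so a_1 = 1
4 = 4·1 + 0, so a_2 = 4

[8; 1, 4]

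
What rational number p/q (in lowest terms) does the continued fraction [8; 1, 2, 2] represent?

Compute successive convergents:
a_0 = 8: 8/1
a_1 = 1: 9/1
a_2 = 2: 26/3
a_3 = 2: 61/7

61/7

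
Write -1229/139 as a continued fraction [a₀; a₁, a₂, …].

[-9; 6, 3, 7]

⌊-1229/139⌋ = -9, remainder 22
⌊139/22⌋ = 6, remainder 7
⌊22/7⌋ = 3, remainder 1
⌊7/1⌋ = 7, remainder 0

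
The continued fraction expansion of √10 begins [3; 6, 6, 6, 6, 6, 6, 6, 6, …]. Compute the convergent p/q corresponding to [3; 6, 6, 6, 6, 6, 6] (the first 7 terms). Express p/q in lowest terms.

168717/53353

Build up convergents one term at a time:
a_0 = 3: 3/1
a_1 = 6: 19/6
a_2 = 6: 117/37
a_3 = 6: 721/228
a_4 = 6: 4443/1405
a_5 = 6: 27379/8658
a_6 = 6: 168717/53353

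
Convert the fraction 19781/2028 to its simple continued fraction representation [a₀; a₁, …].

19781 ÷ 2028 → quotient 9, remainder 1529
2028 ÷ 1529 → quotient 1, remainder 499
1529 ÷ 499 → quotient 3, remainder 32
499 ÷ 32 → quotient 15, remainder 19
32 ÷ 19 → quotient 1, remainder 13
19 ÷ 13 → quotient 1, remainder 6
13 ÷ 6 → quotient 2, remainder 1
6 ÷ 1 → quotient 6, remainder 0

[9; 1, 3, 15, 1, 1, 2, 6]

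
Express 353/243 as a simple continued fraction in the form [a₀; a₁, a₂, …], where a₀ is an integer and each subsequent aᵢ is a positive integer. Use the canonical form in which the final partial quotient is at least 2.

[1; 2, 4, 1, 3, 1, 1, 2]

353 = 1·243 + 110, so a_0 = 1
243 = 2·110 + 23, so a_1 = 2
110 = 4·23 + 18, so a_2 = 4
23 = 1·18 + 5, so a_3 = 1
18 = 3·5 + 3, so a_4 = 3
5 = 1·3 + 2, so a_5 = 1
3 = 1·2 + 1, so a_6 = 1
2 = 2·1 + 0, so a_7 = 2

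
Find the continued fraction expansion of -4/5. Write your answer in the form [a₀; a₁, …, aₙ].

[-1; 5]

Repeatedly divide and take the remainder:
-4 ÷ 5 → quotient -1, remainder 1
5 ÷ 1 → quotient 5, remainder 0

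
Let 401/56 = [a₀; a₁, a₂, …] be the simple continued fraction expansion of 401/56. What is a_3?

2

Apply division with remainder until the remainder is 0:
⌊401/56⌋ = 7, remainder 9
⌊56/9⌋ = 6, remainder 2
⌊9/2⌋ = 4, remainder 1
⌊2/1⌋ = 2, remainder 0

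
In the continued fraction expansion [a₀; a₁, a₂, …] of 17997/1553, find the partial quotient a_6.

8

⌊17997/1553⌋ = 11, remainder 914
⌊1553/914⌋ = 1, remainder 639
⌊914/639⌋ = 1, remainder 275
⌊639/275⌋ = 2, remainder 89
⌊275/89⌋ = 3, remainder 8
⌊89/8⌋ = 11, remainder 1
⌊8/1⌋ = 8, remainder 0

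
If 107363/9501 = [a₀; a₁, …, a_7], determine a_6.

2

⌊107363/9501⌋ = 11, remainder 2852
⌊9501/2852⌋ = 3, remainder 945
⌊2852/945⌋ = 3, remainder 17
⌊945/17⌋ = 55, remainder 10
⌊17/10⌋ = 1, remainder 7
⌊10/7⌋ = 1, remainder 3
⌊7/3⌋ = 2, remainder 1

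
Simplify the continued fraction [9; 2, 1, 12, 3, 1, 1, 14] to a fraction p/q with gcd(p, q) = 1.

Start with 14.
1 + 1/(14/1) = 1 + 1/14 = 15/14
1 + 1/(15/14) = 1 + 14/15 = 29/15
3 + 1/(29/15) = 3 + 15/29 = 102/29
12 + 1/(102/29) = 12 + 29/102 = 1253/102
1 + 1/(1253/102) = 1 + 102/1253 = 1355/1253
2 + 1/(1355/1253) = 2 + 1253/1355 = 3963/1355
9 + 1/(3963/1355) = 9 + 1355/3963 = 37022/3963

37022/3963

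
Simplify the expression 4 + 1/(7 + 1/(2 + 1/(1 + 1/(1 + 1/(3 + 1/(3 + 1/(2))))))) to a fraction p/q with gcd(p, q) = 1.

4156/1005

Starting at the tail and folding back:
Start with 2.
3 + 1/(2/1) = 3 + 1/2 = 7/2
3 + 1/(7/2) = 3 + 2/7 = 23/7
1 + 1/(23/7) = 1 + 7/23 = 30/23
1 + 1/(30/23) = 1 + 23/30 = 53/30
2 + 1/(53/30) = 2 + 30/53 = 136/53
7 + 1/(136/53) = 7 + 53/136 = 1005/136
4 + 1/(1005/136) = 4 + 136/1005 = 4156/1005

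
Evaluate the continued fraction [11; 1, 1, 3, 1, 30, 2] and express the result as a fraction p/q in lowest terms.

Start with 2.
30 + 1/(2/1) = 30 + 1/2 = 61/2
1 + 1/(61/2) = 1 + 2/61 = 63/61
3 + 1/(63/61) = 3 + 61/63 = 250/63
1 + 1/(250/63) = 1 + 63/250 = 313/250
1 + 1/(313/250) = 1 + 250/313 = 563/313
11 + 1/(563/313) = 11 + 313/563 = 6506/563

6506/563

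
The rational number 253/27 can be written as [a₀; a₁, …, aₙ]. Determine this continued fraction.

[9; 2, 1, 2, 3]

Run the Euclidean algorithm, recording each quotient:
253 ÷ 27 → quotient 9, remainder 10
27 ÷ 10 → quotient 2, remainder 7
10 ÷ 7 → quotient 1, remainder 3
7 ÷ 3 → quotient 2, remainder 1
3 ÷ 1 → quotient 3, remainder 0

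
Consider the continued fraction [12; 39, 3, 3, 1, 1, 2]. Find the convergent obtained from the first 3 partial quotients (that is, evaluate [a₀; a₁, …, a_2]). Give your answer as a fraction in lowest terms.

1419/118

Compute successive convergents:
a_0 = 12: 12/1
a_1 = 39: 469/39
a_2 = 3: 1419/118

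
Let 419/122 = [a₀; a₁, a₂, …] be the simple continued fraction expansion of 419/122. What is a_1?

Run the Euclidean algorithm, recording each quotient:
⌊419/122⌋ = 3, remainder 53
⌊122/53⌋ = 2, remainder 16

2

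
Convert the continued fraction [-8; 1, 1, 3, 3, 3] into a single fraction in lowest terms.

a_0 = -8: -8/1
a_1 = 1: -7/1
a_2 = 1: -15/2
a_3 = 3: -52/7
a_4 = 3: -171/23
a_5 = 3: -565/76

-565/76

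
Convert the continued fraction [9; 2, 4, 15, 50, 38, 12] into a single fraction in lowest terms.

29622273/3136207

Use the convergent recurrence hₖ = aₖ·hₖ₋₁ + hₖ₋₂ (and likewise for the denominators kₖ):
a_0 = 9: 9/1
a_1 = 2: 19/2
a_2 = 4: 85/9
a_3 = 15: 1294/137
a_4 = 50: 64785/6859
a_5 = 38: 2463124/260779
a_6 = 12: 29622273/3136207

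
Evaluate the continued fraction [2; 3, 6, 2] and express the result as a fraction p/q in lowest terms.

Compute successive convergents:
a_0 = 2: 2/1
a_1 = 3: 7/3
a_2 = 6: 44/19
a_3 = 2: 95/41

95/41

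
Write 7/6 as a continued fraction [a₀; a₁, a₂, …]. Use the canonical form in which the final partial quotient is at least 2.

[1; 6]

7 = 1·6 + 1, so a_0 = 1
6 = 6·1 + 0, so a_1 = 6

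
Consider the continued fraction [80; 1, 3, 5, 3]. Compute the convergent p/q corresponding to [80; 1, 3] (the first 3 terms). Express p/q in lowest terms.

a_0 = 80: 80/1
a_1 = 1: 81/1
a_2 = 3: 323/4

323/4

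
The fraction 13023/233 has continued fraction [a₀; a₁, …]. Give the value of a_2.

8

13023 ÷ 233 → quotient 55, remainder 208
233 ÷ 208 → quotient 1, remainder 25
208 ÷ 25 → quotient 8, remainder 8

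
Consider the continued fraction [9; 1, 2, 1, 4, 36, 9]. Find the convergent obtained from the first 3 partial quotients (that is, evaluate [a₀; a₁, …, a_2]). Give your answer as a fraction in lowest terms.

29/3

a_0 = 9: 9/1
a_1 = 1: 10/1
a_2 = 2: 29/3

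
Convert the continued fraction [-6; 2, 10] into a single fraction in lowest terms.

-116/21

a_0 = -6: -6/1
a_1 = 2: -11/2
a_2 = 10: -116/21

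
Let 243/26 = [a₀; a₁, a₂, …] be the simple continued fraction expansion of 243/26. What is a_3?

⌊243/26⌋ = 9, remainder 9
⌊26/9⌋ = 2, remainder 8
⌊9/8⌋ = 1, remainder 1
⌊8/1⌋ = 8, remainder 0

8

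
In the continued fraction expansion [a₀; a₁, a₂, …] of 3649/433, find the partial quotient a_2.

⌊3649/433⌋ = 8, remainder 185
⌊433/185⌋ = 2, remainder 63
⌊185/63⌋ = 2, remainder 59

2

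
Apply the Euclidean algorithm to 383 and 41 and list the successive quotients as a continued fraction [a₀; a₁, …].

Repeatedly divide and take the remainder:
383 = 9·41 + 14, so a_0 = 9
41 = 2·14 + 13, so a_1 = 2
14 = 1·13 + 1, so a_2 = 1
13 = 13·1 + 0, so a_3 = 13

[9; 2, 1, 13]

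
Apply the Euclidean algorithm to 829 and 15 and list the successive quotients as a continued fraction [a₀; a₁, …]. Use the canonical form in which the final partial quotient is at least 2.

[55; 3, 1, 3]

⌊829/15⌋ = 55, remainder 4
⌊15/4⌋ = 3, remainder 3
⌊4/3⌋ = 1, remainder 1
⌊3/1⌋ = 3, remainder 0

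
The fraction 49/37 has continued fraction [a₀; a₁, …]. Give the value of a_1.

3

Run the Euclidean algorithm, recording each quotient:
⌊49/37⌋ = 1, remainder 12
⌊37/12⌋ = 3, remainder 1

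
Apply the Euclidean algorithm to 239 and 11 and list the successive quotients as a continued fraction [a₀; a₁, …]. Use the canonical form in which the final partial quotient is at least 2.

[21; 1, 2, 1, 2]

239 = 21·11 + 8, so a_0 = 21
11 = 1·8 + 3, so a_1 = 1
8 = 2·3 + 2, so a_2 = 2
3 = 1·2 + 1, so a_3 = 1
2 = 2·1 + 0, so a_4 = 2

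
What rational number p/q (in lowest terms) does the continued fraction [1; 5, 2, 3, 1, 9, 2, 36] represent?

43479/36731

Compute successive convergents:
a_0 = 1: 1/1
a_1 = 5: 6/5
a_2 = 2: 13/11
a_3 = 3: 45/38
a_4 = 1: 58/49
a_5 = 9: 567/479
a_6 = 2: 1192/1007
a_7 = 36: 43479/36731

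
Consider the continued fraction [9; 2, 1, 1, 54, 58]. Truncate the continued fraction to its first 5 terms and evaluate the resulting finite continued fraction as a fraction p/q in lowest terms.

Start with 54.
1 + 1/(54/1) = 1 + 1/54 = 55/54
1 + 1/(55/54) = 1 + 54/55 = 109/55
2 + 1/(109/55) = 2 + 55/109 = 273/109
9 + 1/(273/109) = 9 + 109/273 = 2566/273

2566/273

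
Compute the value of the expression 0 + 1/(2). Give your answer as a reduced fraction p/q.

1/2

a_0 = 0: 0/1
a_1 = 2: 1/2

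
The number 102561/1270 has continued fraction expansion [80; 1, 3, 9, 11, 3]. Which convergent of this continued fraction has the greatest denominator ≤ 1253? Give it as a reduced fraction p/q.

33191/411

a_0 = 80: 80/1  (≤ bound)
a_1 = 1: 81/1  (≤ bound)
a_2 = 3: 323/4  (≤ bound)
a_3 = 9: 2988/37  (≤ bound)
a_4 = 11: 33191/411  (≤ bound)
a_5 = 3: 102561/1270  (> 1253, stop)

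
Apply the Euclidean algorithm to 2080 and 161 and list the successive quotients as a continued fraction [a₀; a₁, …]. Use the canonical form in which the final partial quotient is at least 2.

Repeatedly divide and take the remainder:
2080 = 12·161 + 148, so a_0 = 12
161 = 1·148 + 13, so a_1 = 1
148 = 11·13 + 5, so a_2 = 11
13 = 2·5 + 3, so a_3 = 2
5 = 1·3 + 2, so a_4 = 1
3 = 1·2 + 1, so a_5 = 1
2 = 2·1 + 0, so a_6 = 2

[12; 1, 11, 2, 1, 1, 2]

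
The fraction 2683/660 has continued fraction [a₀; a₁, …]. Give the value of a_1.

15

Repeatedly divide and take the remainder:
2683 ÷ 660 → quotient 4, remainder 43
660 ÷ 43 → quotient 15, remainder 15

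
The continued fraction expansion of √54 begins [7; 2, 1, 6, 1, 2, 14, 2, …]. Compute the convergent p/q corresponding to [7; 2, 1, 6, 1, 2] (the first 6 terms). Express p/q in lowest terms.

485/66

Start with 2.
1 + 1/(2/1) = 1 + 1/2 = 3/2
6 + 1/(3/2) = 6 + 2/3 = 20/3
1 + 1/(20/3) = 1 + 3/20 = 23/20
2 + 1/(23/20) = 2 + 20/23 = 66/23
7 + 1/(66/23) = 7 + 23/66 = 485/66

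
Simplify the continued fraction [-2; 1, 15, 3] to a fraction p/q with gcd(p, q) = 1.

Compute successive convergents:
a_0 = -2: -2/1
a_1 = 1: -1/1
a_2 = 15: -17/16
a_3 = 3: -52/49

-52/49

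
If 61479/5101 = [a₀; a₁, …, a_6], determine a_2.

61479 = 12·5101 + 267, so a_0 = 12
5101 = 19·267 + 28, so a_1 = 19
267 = 9·28 + 15, so a_2 = 9

9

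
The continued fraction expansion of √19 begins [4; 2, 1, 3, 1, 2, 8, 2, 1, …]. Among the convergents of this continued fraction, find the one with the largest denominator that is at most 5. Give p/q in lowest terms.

13/3

a_0 = 4: 4/1  (≤ bound)
a_1 = 2: 9/2  (≤ bound)
a_2 = 1: 13/3  (≤ bound)
a_3 = 3: 48/11  (> 5, stop)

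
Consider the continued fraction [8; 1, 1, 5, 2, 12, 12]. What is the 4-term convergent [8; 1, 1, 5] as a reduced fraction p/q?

Start with 5.
1 + 1/(5/1) = 1 + 1/5 = 6/5
1 + 1/(6/5) = 1 + 5/6 = 11/6
8 + 1/(11/6) = 8 + 6/11 = 94/11

94/11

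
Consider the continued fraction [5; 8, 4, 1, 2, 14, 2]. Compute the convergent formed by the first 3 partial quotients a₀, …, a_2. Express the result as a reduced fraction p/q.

Work from the innermost term outward:
Start with 4.
8 + 1/(4/1) = 8 + 1/4 = 33/4
5 + 1/(33/4) = 5 + 4/33 = 169/33

169/33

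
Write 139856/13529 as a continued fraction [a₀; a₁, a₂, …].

139856 = 10·13529 + 4566, so a_0 = 10
13529 = 2·4566 + 4397, so a_1 = 2
4566 = 1·4397 + 169, so a_2 = 1
4397 = 26·169 + 3, so a_3 = 26
169 = 56·3 + 1, so a_4 = 56
3 = 3·1 + 0, so a_5 = 3

[10; 2, 1, 26, 56, 3]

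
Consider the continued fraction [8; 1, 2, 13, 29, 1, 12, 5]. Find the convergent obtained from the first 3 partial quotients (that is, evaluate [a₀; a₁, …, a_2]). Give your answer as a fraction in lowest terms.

a_0 = 8: 8/1
a_1 = 1: 9/1
a_2 = 2: 26/3

26/3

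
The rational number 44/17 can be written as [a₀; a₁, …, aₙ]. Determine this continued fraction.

[2; 1, 1, 2, 3]

⌊44/17⌋ = 2, remainder 10
⌊17/10⌋ = 1, remainder 7
⌊10/7⌋ = 1, remainder 3
⌊7/3⌋ = 2, remainder 1
⌊3/1⌋ = 3, remainder 0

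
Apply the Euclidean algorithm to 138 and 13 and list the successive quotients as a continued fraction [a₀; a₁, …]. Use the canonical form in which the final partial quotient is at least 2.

[10; 1, 1, 1, 1, 2]

⌊138/13⌋ = 10, remainder 8
⌊13/8⌋ = 1, remainder 5
⌊8/5⌋ = 1, remainder 3
⌊5/3⌋ = 1, remainder 2
⌊3/2⌋ = 1, remainder 1
⌊2/1⌋ = 2, remainder 0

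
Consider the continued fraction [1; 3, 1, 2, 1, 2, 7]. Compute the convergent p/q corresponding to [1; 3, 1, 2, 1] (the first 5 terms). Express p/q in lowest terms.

Start with 1.
2 + 1/(1/1) = 2 + 1/1 = 3/1
1 + 1/(3/1) = 1 + 1/3 = 4/3
3 + 1/(4/3) = 3 + 3/4 = 15/4
1 + 1/(15/4) = 1 + 4/15 = 19/15

19/15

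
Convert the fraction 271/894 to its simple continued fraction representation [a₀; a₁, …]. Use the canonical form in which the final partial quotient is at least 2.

[0; 3, 3, 2, 1, 8, 3]

271 ÷ 894 → quotient 0, remainder 271
894 ÷ 271 → quotient 3, remainder 81
271 ÷ 81 → quotient 3, remainder 28
81 ÷ 28 → quotient 2, remainder 25
28 ÷ 25 → quotient 1, remainder 3
25 ÷ 3 → quotient 8, remainder 1
3 ÷ 1 → quotient 3, remainder 0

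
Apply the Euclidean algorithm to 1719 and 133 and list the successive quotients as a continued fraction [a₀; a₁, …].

1719 ÷ 133 → quotient 12, remainder 123
133 ÷ 123 → quotient 1, remainder 10
123 ÷ 10 → quotient 12, remainder 3
10 ÷ 3 → quotient 3, remainder 1
3 ÷ 1 → quotient 3, remainder 0

[12; 1, 12, 3, 3]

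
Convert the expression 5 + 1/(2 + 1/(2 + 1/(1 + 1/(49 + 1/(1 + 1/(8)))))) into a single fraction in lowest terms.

Work from the innermost term outward:
Start with 8.
1 + 1/(8/1) = 1 + 1/8 = 9/8
49 + 1/(9/8) = 49 + 8/9 = 449/9
1 + 1/(449/9) = 1 + 9/449 = 458/449
2 + 1/(458/449) = 2 + 449/458 = 1365/458
2 + 1/(1365/458) = 2 + 458/1365 = 3188/1365
5 + 1/(3188/1365) = 5 + 1365/3188 = 17305/3188

17305/3188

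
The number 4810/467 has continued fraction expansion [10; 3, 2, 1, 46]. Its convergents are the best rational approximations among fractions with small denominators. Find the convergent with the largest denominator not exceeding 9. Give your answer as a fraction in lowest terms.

a_0 = 10: 10/1  (≤ bound)
a_1 = 3: 31/3  (≤ bound)
a_2 = 2: 72/7  (≤ bound)
a_3 = 1: 103/10  (> 9, stop)

72/7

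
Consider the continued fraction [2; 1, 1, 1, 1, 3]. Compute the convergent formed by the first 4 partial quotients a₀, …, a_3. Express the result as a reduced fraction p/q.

8/3

a_0 = 2: 2/1
a_1 = 1: 3/1
a_2 = 1: 5/2
a_3 = 1: 8/3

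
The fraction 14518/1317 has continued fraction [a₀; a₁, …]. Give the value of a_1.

14518 = 11·1317 + 31, so a_0 = 11
1317 = 42·31 + 15, so a_1 = 42

42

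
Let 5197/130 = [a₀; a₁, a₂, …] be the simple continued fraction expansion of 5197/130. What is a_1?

5197 = 39·130 + 127, so a_0 = 39
130 = 1·127 + 3, so a_1 = 1

1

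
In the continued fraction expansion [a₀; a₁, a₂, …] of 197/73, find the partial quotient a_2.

Repeatedly divide and take the remainder:
⌊197/73⌋ = 2, remainder 51
⌊73/51⌋ = 1, remainder 22
⌊51/22⌋ = 2, remainder 7

2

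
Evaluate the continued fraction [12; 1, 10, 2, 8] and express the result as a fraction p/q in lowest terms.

2518/195

Start with 8.
2 + 1/(8/1) = 2 + 1/8 = 17/8
10 + 1/(17/8) = 10 + 8/17 = 178/17
1 + 1/(178/17) = 1 + 17/178 = 195/178
12 + 1/(195/178) = 12 + 178/195 = 2518/195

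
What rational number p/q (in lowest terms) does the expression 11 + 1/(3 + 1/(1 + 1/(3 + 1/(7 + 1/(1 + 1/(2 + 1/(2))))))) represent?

Collapse the nested fraction from the inside out:
Start with 2.
2 + 1/(2/1) = 2 + 1/2 = 5/2
1 + 1/(5/2) = 1 + 2/5 = 7/5
7 + 1/(7/5) = 7 + 5/7 = 54/7
3 + 1/(54/7) = 3 + 7/54 = 169/54
1 + 1/(169/54) = 1 + 54/169 = 223/169
3 + 1/(223/169) = 3 + 169/223 = 838/223
11 + 1/(838/223) = 11 + 223/838 = 9441/838

9441/838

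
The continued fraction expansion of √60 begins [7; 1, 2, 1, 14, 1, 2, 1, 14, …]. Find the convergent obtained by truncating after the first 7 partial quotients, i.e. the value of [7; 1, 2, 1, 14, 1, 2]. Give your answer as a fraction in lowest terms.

Start with 2.
1 + 1/(2/1) = 1 + 1/2 = 3/2
14 + 1/(3/2) = 14 + 2/3 = 44/3
1 + 1/(44/3) = 1 + 3/44 = 47/44
2 + 1/(47/44) = 2 + 44/47 = 138/47
1 + 1/(138/47) = 1 + 47/138 = 185/138
7 + 1/(185/138) = 7 + 138/185 = 1433/185

1433/185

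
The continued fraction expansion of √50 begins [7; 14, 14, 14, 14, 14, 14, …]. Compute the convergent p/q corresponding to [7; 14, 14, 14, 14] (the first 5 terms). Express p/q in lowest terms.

275807/39005

Start with 14.
14 + 1/(14/1) = 14 + 1/14 = 197/14
14 + 1/(197/14) = 14 + 14/197 = 2772/197
14 + 1/(2772/197) = 14 + 197/2772 = 39005/2772
7 + 1/(39005/2772) = 7 + 2772/39005 = 275807/39005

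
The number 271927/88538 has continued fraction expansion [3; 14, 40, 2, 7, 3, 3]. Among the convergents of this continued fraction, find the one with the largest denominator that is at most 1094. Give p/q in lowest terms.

1723/561

a_0 = 3: 3/1  (≤ bound)
a_1 = 14: 43/14  (≤ bound)
a_2 = 40: 1723/561  (≤ bound)
a_3 = 2: 3489/1136  (> 1094, stop)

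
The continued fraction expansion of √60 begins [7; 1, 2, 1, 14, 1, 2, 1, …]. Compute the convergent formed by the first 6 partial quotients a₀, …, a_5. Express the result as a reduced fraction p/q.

488/63

Use the convergent recurrence hₖ = aₖ·hₖ₋₁ + hₖ₋₂ (and likewise for the denominators kₖ):
a_0 = 7: 7/1
a_1 = 1: 8/1
a_2 = 2: 23/3
a_3 = 1: 31/4
a_4 = 14: 457/59
a_5 = 1: 488/63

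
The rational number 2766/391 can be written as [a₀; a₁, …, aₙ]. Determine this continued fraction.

[7; 13, 2, 14]

2766 = 7·391 + 29, so a_0 = 7
391 = 13·29 + 14, so a_1 = 13
29 = 2·14 + 1, so a_2 = 2
14 = 14·1 + 0, so a_3 = 14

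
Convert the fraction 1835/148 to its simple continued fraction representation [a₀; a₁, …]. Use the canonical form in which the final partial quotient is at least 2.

[12; 2, 1, 1, 29]

Apply division with remainder until the remainder is 0:
⌊1835/148⌋ = 12, remainder 59
⌊148/59⌋ = 2, remainder 30
⌊59/30⌋ = 1, remainder 29
⌊30/29⌋ = 1, remainder 1
⌊29/1⌋ = 29, remainder 0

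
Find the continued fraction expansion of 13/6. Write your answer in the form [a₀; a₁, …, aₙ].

⌊13/6⌋ = 2, remainder 1
⌊6/1⌋ = 6, remainder 0

[2; 6]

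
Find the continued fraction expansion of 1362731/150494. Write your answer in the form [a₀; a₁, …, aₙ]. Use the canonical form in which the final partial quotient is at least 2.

[9; 18, 6, 13, 1, 1, 50]

Run the Euclidean algorithm, recording each quotient:
1362731 ÷ 150494 → quotient 9, remainder 8285
150494 ÷ 8285 → quotient 18, remainder 1364
8285 ÷ 1364 → quotient 6, remainder 101
1364 ÷ 101 → quotient 13, remainder 51
101 ÷ 51 → quotient 1, remainder 50
51 ÷ 50 → quotient 1, remainder 1
50 ÷ 1 → quotient 50, remainder 0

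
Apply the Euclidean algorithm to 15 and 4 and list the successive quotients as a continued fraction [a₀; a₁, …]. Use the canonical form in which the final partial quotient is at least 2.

[3; 1, 3]

15 = 3·4 + 3, so a_0 = 3
4 = 1·3 + 1, so a_1 = 1
3 = 3·1 + 0, so a_2 = 3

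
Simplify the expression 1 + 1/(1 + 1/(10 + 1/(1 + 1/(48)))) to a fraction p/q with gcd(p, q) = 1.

1125/587

Work from the innermost term outward:
Start with 48.
1 + 1/(48/1) = 1 + 1/48 = 49/48
10 + 1/(49/48) = 10 + 48/49 = 538/49
1 + 1/(538/49) = 1 + 49/538 = 587/538
1 + 1/(587/538) = 1 + 538/587 = 1125/587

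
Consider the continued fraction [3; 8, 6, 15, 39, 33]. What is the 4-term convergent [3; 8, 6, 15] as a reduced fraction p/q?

a_0 = 3: 3/1
a_1 = 8: 25/8
a_2 = 6: 153/49
a_3 = 15: 2320/743

2320/743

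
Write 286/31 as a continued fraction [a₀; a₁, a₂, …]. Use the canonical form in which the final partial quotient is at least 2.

[9; 4, 2, 3]

Apply division with remainder until the remainder is 0:
⌊286/31⌋ = 9, remainder 7
⌊31/7⌋ = 4, remainder 3
⌊7/3⌋ = 2, remainder 1
⌊3/1⌋ = 3, remainder 0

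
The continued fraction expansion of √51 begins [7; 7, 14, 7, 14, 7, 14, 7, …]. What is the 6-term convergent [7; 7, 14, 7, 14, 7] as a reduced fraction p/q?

499850/69993

a_0 = 7: 7/1
a_1 = 7: 50/7
a_2 = 14: 707/99
a_3 = 7: 4999/700
a_4 = 14: 70693/9899
a_5 = 7: 499850/69993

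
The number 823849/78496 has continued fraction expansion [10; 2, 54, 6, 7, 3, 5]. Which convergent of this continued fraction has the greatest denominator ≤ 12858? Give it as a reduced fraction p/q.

49339/4701

a_0 = 10: 10/1  (≤ bound)
a_1 = 2: 21/2  (≤ bound)
a_2 = 54: 1144/109  (≤ bound)
a_3 = 6: 6885/656  (≤ bound)
a_4 = 7: 49339/4701  (≤ bound)
a_5 = 3: 154902/14759  (> 12858, stop)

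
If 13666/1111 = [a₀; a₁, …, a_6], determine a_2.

3

⌊13666/1111⌋ = 12, remainder 334
⌊1111/334⌋ = 3, remainder 109
⌊334/109⌋ = 3, remainder 7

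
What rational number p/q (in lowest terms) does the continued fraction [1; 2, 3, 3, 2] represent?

76/53

Start with 2.
3 + 1/(2/1) = 3 + 1/2 = 7/2
3 + 1/(7/2) = 3 + 2/7 = 23/7
2 + 1/(23/7) = 2 + 7/23 = 53/23
1 + 1/(53/23) = 1 + 23/53 = 76/53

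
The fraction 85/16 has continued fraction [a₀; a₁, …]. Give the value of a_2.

85 ÷ 16 → quotient 5, remainder 5
16 ÷ 5 → quotient 3, remainder 1
5 ÷ 1 → quotient 5, remainder 0

5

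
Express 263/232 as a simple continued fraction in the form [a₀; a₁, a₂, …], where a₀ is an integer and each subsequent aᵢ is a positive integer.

[1; 7, 2, 15]

263 ÷ 232 → quotient 1, remainder 31
232 ÷ 31 → quotient 7, remainder 15
31 ÷ 15 → quotient 2, remainder 1
15 ÷ 1 → quotient 15, remainder 0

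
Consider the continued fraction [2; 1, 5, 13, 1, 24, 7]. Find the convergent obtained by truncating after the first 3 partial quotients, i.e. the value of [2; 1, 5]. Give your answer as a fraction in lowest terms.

a_0 = 2: 2/1
a_1 = 1: 3/1
a_2 = 5: 17/6

17/6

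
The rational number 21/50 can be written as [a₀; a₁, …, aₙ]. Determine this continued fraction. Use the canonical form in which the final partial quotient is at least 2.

21 ÷ 50 → quotient 0, remainder 21
50 ÷ 21 → quotient 2, remainder 8
21 ÷ 8 → quotient 2, remainder 5
8 ÷ 5 → quotient 1, remainder 3
5 ÷ 3 → quotient 1, remainder 2
3 ÷ 2 → quotient 1, remainder 1
2 ÷ 1 → quotient 2, remainder 0

[0; 2, 2, 1, 1, 1, 2]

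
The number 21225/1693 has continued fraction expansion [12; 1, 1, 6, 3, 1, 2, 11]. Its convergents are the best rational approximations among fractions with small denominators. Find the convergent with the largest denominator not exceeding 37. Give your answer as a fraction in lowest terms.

163/13

List convergents until the denominator exceeds the bound:
a_0 = 12: 12/1  (≤ bound)
a_1 = 1: 13/1  (≤ bound)
a_2 = 1: 25/2  (≤ bound)
a_3 = 6: 163/13  (≤ bound)
a_4 = 3: 514/41  (> 37, stop)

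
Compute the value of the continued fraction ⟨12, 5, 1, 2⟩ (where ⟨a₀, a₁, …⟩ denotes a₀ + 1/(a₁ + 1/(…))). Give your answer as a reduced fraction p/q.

207/17

Use the convergent recurrence hₖ = aₖ·hₖ₋₁ + hₖ₋₂ (and likewise for the denominators kₖ):
a_0 = 12: 12/1
a_1 = 5: 61/5
a_2 = 1: 73/6
a_3 = 2: 207/17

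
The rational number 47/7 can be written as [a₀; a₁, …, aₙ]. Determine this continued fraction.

[6; 1, 2, 2]

Repeatedly divide and take the remainder:
47 = 6·7 + 5, so a_0 = 6
7 = 1·5 + 2, so a_1 = 1
5 = 2·2 + 1, so a_2 = 2
2 = 2·1 + 0, so a_3 = 2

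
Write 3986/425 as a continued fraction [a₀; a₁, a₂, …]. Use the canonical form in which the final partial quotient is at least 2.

[9; 2, 1, 1, 1, 3, 2, 6]

⌊3986/425⌋ = 9, remainder 161
⌊425/161⌋ = 2, remainder 103
⌊161/103⌋ = 1, remainder 58
⌊103/58⌋ = 1, remainder 45
⌊58/45⌋ = 1, remainder 13
⌊45/13⌋ = 3, remainder 6
⌊13/6⌋ = 2, remainder 1
⌊6/1⌋ = 6, remainder 0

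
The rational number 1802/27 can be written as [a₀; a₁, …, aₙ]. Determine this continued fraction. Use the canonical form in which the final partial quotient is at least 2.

[66; 1, 2, 1, 6]

Run the Euclidean algorithm, recording each quotient:
1802 = 66·27 + 20, so a_0 = 66
27 = 1·20 + 7, so a_1 = 1
20 = 2·7 + 6, so a_2 = 2
7 = 1·6 + 1, so a_3 = 1
6 = 6·1 + 0, so a_4 = 6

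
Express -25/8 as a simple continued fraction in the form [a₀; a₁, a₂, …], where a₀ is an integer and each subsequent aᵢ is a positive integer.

[-4; 1, 7]

-25 ÷ 8 → quotient -4, remainder 7
8 ÷ 7 → quotient 1, remainder 1
7 ÷ 1 → quotient 7, remainder 0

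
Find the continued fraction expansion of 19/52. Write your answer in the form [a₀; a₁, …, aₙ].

[0; 2, 1, 2, 1, 4]

⌊19/52⌋ = 0, remainder 19
⌊52/19⌋ = 2, remainder 14
⌊19/14⌋ = 1, remainder 5
⌊14/5⌋ = 2, remainder 4
⌊5/4⌋ = 1, remainder 1
⌊4/1⌋ = 4, remainder 0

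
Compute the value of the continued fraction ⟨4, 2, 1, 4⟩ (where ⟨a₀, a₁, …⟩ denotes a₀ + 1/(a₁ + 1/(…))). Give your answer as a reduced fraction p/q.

Start with 4.
1 + 1/(4/1) = 1 + 1/4 = 5/4
2 + 1/(5/4) = 2 + 4/5 = 14/5
4 + 1/(14/5) = 4 + 5/14 = 61/14

61/14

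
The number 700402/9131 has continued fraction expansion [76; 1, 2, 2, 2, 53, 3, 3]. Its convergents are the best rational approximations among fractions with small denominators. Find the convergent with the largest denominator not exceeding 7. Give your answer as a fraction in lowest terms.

537/7

a_0 = 76: 76/1  (≤ bound)
a_1 = 1: 77/1  (≤ bound)
a_2 = 2: 230/3  (≤ bound)
a_3 = 2: 537/7  (≤ bound)
a_4 = 2: 1304/17  (> 7, stop)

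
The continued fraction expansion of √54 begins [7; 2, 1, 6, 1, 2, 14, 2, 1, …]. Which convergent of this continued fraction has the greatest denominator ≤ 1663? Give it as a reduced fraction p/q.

List convergents until the denominator exceeds the bound:
a_0 = 7: 7/1  (≤ bound)
a_1 = 2: 15/2  (≤ bound)
a_2 = 1: 22/3  (≤ bound)
a_3 = 6: 147/20  (≤ bound)
a_4 = 1: 169/23  (≤ bound)
a_5 = 2: 485/66  (≤ bound)
a_6 = 14: 6959/947  (≤ bound)
a_7 = 2: 14403/1960  (> 1663, stop)

6959/947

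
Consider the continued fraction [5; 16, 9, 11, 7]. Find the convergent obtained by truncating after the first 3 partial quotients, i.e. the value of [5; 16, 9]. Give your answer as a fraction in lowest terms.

Start with 9.
16 + 1/(9/1) = 16 + 1/9 = 145/9
5 + 1/(145/9) = 5 + 9/145 = 734/145

734/145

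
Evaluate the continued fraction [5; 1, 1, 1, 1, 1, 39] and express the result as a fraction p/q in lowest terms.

Collapse the nested fraction from the inside out:
Start with 39.
1 + 1/(39/1) = 1 + 1/39 = 40/39
1 + 1/(40/39) = 1 + 39/40 = 79/40
1 + 1/(79/40) = 1 + 40/79 = 119/79
1 + 1/(119/79) = 1 + 79/119 = 198/119
1 + 1/(198/119) = 1 + 119/198 = 317/198
5 + 1/(317/198) = 5 + 198/317 = 1783/317

1783/317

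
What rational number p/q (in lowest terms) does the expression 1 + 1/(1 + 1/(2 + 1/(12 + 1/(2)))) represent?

129/77

Start with 2.
12 + 1/(2/1) = 12 + 1/2 = 25/2
2 + 1/(25/2) = 2 + 2/25 = 52/25
1 + 1/(52/25) = 1 + 25/52 = 77/52
1 + 1/(77/52) = 1 + 52/77 = 129/77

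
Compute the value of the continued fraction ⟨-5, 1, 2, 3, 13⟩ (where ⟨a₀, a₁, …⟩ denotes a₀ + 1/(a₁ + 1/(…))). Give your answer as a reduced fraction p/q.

-572/133

Work from the innermost term outward:
Start with 13.
3 + 1/(13/1) = 3 + 1/13 = 40/13
2 + 1/(40/13) = 2 + 13/40 = 93/40
1 + 1/(93/40) = 1 + 40/93 = 133/93
-5 + 1/(133/93) = -5 + 93/133 = -572/133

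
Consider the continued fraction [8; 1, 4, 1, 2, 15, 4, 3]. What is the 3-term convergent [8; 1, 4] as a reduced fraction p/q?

Start with 4.
1 + 1/(4/1) = 1 + 1/4 = 5/4
8 + 1/(5/4) = 8 + 4/5 = 44/5

44/5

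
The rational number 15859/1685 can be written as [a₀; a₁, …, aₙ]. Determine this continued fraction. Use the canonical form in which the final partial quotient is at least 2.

Repeatedly divide and take the remainder:
15859 = 9·1685 + 694, so a_0 = 9
1685 = 2·694 + 297, so a_1 = 2
694 = 2·297 + 100, so a_2 = 2
297 = 2·100 + 97, so a_3 = 2
100 = 1·97 + 3, so a_4 = 1
97 = 32·3 + 1, so a_5 = 32
3 = 3·1 + 0, so a_6 = 3

[9; 2, 2, 2, 1, 32, 3]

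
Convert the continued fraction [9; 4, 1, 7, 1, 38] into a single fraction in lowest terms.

15749/1711

Collapse the nested fraction from the inside out:
Start with 38.
1 + 1/(38/1) = 1 + 1/38 = 39/38
7 + 1/(39/38) = 7 + 38/39 = 311/39
1 + 1/(311/39) = 1 + 39/311 = 350/311
4 + 1/(350/311) = 4 + 311/350 = 1711/350
9 + 1/(1711/350) = 9 + 350/1711 = 15749/1711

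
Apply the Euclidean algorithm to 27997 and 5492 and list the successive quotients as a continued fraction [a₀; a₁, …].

[5; 10, 4, 2, 2, 24]

⌊27997/5492⌋ = 5, remainder 537
⌊5492/537⌋ = 10, remainder 122
⌊537/122⌋ = 4, remainder 49
⌊122/49⌋ = 2, remainder 24
⌊49/24⌋ = 2, remainder 1
⌊24/1⌋ = 24, remainder 0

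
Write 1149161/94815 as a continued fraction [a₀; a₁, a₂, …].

Run the Euclidean algorithm, recording each quotient:
1149161 ÷ 94815 → quotient 12, remainder 11381
94815 ÷ 11381 → quotient 8, remainder 3767
11381 ÷ 3767 → quotient 3, remainder 80
3767 ÷ 80 → quotient 47, remainder 7
80 ÷ 7 → quotient 11, remainder 3
7 ÷ 3 → quotient 2, remainder 1
3 ÷ 1 → quotient 3, remainder 0

[12; 8, 3, 47, 11, 2, 3]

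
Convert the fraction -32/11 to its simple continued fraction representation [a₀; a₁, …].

[-3; 11]

⌊-32/11⌋ = -3, remainder 1
⌊11/1⌋ = 11, remainder 0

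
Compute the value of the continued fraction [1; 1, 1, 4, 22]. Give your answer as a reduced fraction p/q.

311/200

Start with 22.
4 + 1/(22/1) = 4 + 1/22 = 89/22
1 + 1/(89/22) = 1 + 22/89 = 111/89
1 + 1/(111/89) = 1 + 89/111 = 200/111
1 + 1/(200/111) = 1 + 111/200 = 311/200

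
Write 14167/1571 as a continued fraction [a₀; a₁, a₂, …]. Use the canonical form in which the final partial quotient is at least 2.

Repeatedly divide and take the remainder:
⌊14167/1571⌋ = 9, remainder 28
⌊1571/28⌋ = 56, remainder 3
⌊28/3⌋ = 9, remainder 1
⌊3/1⌋ = 3, remainder 0

[9; 56, 9, 3]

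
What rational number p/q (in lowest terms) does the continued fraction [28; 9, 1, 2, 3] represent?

Work from the innermost term outward:
Start with 3.
2 + 1/(3/1) = 2 + 1/3 = 7/3
1 + 1/(7/3) = 1 + 3/7 = 10/7
9 + 1/(10/7) = 9 + 7/10 = 97/10
28 + 1/(97/10) = 28 + 10/97 = 2726/97

2726/97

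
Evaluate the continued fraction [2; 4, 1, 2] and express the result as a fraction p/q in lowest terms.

Collapse the nested fraction from the inside out:
Start with 2.
1 + 1/(2/1) = 1 + 1/2 = 3/2
4 + 1/(3/2) = 4 + 2/3 = 14/3
2 + 1/(14/3) = 2 + 3/14 = 31/14

31/14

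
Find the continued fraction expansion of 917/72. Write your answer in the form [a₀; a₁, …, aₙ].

Repeatedly divide and take the remainder:
917 ÷ 72 → quotient 12, remainder 53
72 ÷ 53 → quotient 1, remainder 19
53 ÷ 19 → quotient 2, remainder 15
19 ÷ 15 → quotient 1, remainder 4
15 ÷ 4 → quotient 3, remainder 3
4 ÷ 3 → quotient 1, remainder 1
3 ÷ 1 → quotient 3, remainder 0

[12; 1, 2, 1, 3, 1, 3]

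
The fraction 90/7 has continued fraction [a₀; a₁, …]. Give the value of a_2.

90 ÷ 7 → quotient 12, remainder 6
7 ÷ 6 → quotient 1, remainder 1
6 ÷ 1 → quotient 6, remainder 0

6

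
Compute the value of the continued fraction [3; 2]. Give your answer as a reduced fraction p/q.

7/2

Work from the innermost term outward:
Start with 2.
3 + 1/(2/1) = 3 + 1/2 = 7/2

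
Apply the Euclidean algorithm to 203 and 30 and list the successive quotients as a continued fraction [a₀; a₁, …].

[6; 1, 3, 3, 2]

Repeatedly divide and take the remainder:
203 = 6·30 + 23, so a_0 = 6
30 = 1·23 + 7, so a_1 = 1
23 = 3·7 + 2, so a_2 = 3
7 = 3·2 + 1, so a_3 = 3
2 = 2·1 + 0, so a_4 = 2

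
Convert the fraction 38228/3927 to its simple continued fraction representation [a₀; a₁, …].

[9; 1, 2, 1, 3, 3, 11, 7]

38228 ÷ 3927 → quotient 9, remainder 2885
3927 ÷ 2885 → quotient 1, remainder 1042
2885 ÷ 1042 → quotient 2, remainder 801
1042 ÷ 801 → quotient 1, remainder 241
801 ÷ 241 → quotient 3, remainder 78
241 ÷ 78 → quotient 3, remainder 7
78 ÷ 7 → quotient 11, remainder 1
7 ÷ 1 → quotient 7, remainder 0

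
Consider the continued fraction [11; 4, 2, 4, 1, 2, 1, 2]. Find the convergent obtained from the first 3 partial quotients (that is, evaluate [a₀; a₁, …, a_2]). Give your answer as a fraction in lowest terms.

Start with 2.
4 + 1/(2/1) = 4 + 1/2 = 9/2
11 + 1/(9/2) = 11 + 2/9 = 101/9

101/9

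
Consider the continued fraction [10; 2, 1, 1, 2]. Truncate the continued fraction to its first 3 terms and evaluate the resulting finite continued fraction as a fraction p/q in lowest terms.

31/3

Start with 1.
2 + 1/(1/1) = 2 + 1/1 = 3/1
10 + 1/(3/1) = 10 + 1/3 = 31/3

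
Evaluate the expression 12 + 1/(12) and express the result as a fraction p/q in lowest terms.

145/12

Compute successive convergents:
a_0 = 12: 12/1
a_1 = 12: 145/12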